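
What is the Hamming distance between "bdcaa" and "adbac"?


Comparing "bdcaa" and "adbac" position by position:
  Position 0: 'b' vs 'a' => differ
  Position 1: 'd' vs 'd' => same
  Position 2: 'c' vs 'b' => differ
  Position 3: 'a' vs 'a' => same
  Position 4: 'a' vs 'c' => differ
Total differences (Hamming distance): 3

3


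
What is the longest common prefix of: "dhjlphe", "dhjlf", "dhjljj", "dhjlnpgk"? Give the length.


Words: dhjlphe, dhjlf, dhjljj, dhjlnpgk
  Position 0: all 'd' => match
  Position 1: all 'h' => match
  Position 2: all 'j' => match
  Position 3: all 'l' => match
  Position 4: ('p', 'f', 'j', 'n') => mismatch, stop
LCP = "dhjl" (length 4)

4


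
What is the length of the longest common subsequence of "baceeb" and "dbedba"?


LCS of "baceeb" and "dbedba"
DP table:
           d    b    e    d    b    a
      0    0    0    0    0    0    0
  b   0    0    1    1    1    1    1
  a   0    0    1    1    1    1    2
  c   0    0    1    1    1    1    2
  e   0    0    1    2    2    2    2
  e   0    0    1    2    2    2    2
  b   0    0    1    2    2    3    3
LCS length = dp[6][6] = 3

3


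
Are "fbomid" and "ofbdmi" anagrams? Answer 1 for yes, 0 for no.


Strings: "fbomid", "ofbdmi"
Sorted first:  bdfimo
Sorted second: bdfimo
Sorted forms match => anagrams

1


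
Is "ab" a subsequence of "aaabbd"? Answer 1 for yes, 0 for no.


Check if "ab" is a subsequence of "aaabbd"
Greedy scan:
  Position 0 ('a'): matches sub[0] = 'a'
  Position 1 ('a'): no match needed
  Position 2 ('a'): no match needed
  Position 3 ('b'): matches sub[1] = 'b'
  Position 4 ('b'): no match needed
  Position 5 ('d'): no match needed
All 2 characters matched => is a subsequence

1


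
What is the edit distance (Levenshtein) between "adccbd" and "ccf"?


Computing edit distance: "adccbd" -> "ccf"
DP table:
           c    c    f
      0    1    2    3
  a   1    1    2    3
  d   2    2    2    3
  c   3    2    2    3
  c   4    3    2    3
  b   5    4    3    3
  d   6    5    4    4
Edit distance = dp[6][3] = 4

4


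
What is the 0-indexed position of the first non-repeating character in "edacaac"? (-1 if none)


Input: edacaac
Character frequencies:
  'a': 3
  'c': 2
  'd': 1
  'e': 1
Scanning left to right for freq == 1:
  Position 0 ('e'): unique! => answer = 0

0


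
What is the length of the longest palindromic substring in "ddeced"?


Input: "ddeced"
Checking substrings for palindromes:
  [1:6] "deced" (len 5) => palindrome
  [2:5] "ece" (len 3) => palindrome
  [0:2] "dd" (len 2) => palindrome
Longest palindromic substring: "deced" with length 5

5


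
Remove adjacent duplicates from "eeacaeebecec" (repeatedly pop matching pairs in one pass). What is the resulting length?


Input: eeacaeebecec
Stack-based adjacent duplicate removal:
  Read 'e': push. Stack: e
  Read 'e': matches stack top 'e' => pop. Stack: (empty)
  Read 'a': push. Stack: a
  Read 'c': push. Stack: ac
  Read 'a': push. Stack: aca
  Read 'e': push. Stack: acae
  Read 'e': matches stack top 'e' => pop. Stack: aca
  Read 'b': push. Stack: acab
  Read 'e': push. Stack: acabe
  Read 'c': push. Stack: acabec
  Read 'e': push. Stack: acabece
  Read 'c': push. Stack: acabecec
Final stack: "acabecec" (length 8)

8


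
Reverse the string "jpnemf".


Input: jpnemf
Reading characters right to left:
  Position 5: 'f'
  Position 4: 'm'
  Position 3: 'e'
  Position 2: 'n'
  Position 1: 'p'
  Position 0: 'j'
Reversed: fmenpj

fmenpj


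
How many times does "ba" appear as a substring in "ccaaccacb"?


Searching for "ba" in "ccaaccacb"
Scanning each position:
  Position 0: "cc" => no
  Position 1: "ca" => no
  Position 2: "aa" => no
  Position 3: "ac" => no
  Position 4: "cc" => no
  Position 5: "ca" => no
  Position 6: "ac" => no
  Position 7: "cb" => no
Total occurrences: 0

0


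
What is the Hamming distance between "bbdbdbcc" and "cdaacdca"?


Comparing "bbdbdbcc" and "cdaacdca" position by position:
  Position 0: 'b' vs 'c' => differ
  Position 1: 'b' vs 'd' => differ
  Position 2: 'd' vs 'a' => differ
  Position 3: 'b' vs 'a' => differ
  Position 4: 'd' vs 'c' => differ
  Position 5: 'b' vs 'd' => differ
  Position 6: 'c' vs 'c' => same
  Position 7: 'c' vs 'a' => differ
Total differences (Hamming distance): 7

7


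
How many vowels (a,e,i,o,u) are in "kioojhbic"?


Input: kioojhbic
Checking each character:
  'k' at position 0: consonant
  'i' at position 1: vowel (running total: 1)
  'o' at position 2: vowel (running total: 2)
  'o' at position 3: vowel (running total: 3)
  'j' at position 4: consonant
  'h' at position 5: consonant
  'b' at position 6: consonant
  'i' at position 7: vowel (running total: 4)
  'c' at position 8: consonant
Total vowels: 4

4


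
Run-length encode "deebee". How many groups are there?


Input: deebee
Scanning for consecutive runs:
  Group 1: 'd' x 1 (positions 0-0)
  Group 2: 'e' x 2 (positions 1-2)
  Group 3: 'b' x 1 (positions 3-3)
  Group 4: 'e' x 2 (positions 4-5)
Total groups: 4

4


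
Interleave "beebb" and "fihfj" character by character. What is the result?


Interleaving "beebb" and "fihfj":
  Position 0: 'b' from first, 'f' from second => "bf"
  Position 1: 'e' from first, 'i' from second => "ei"
  Position 2: 'e' from first, 'h' from second => "eh"
  Position 3: 'b' from first, 'f' from second => "bf"
  Position 4: 'b' from first, 'j' from second => "bj"
Result: bfeiehbfbj

bfeiehbfbj


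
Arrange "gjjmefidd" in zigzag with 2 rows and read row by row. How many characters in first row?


Zigzag "gjjmefidd" into 2 rows:
Placing characters:
  'g' => row 0
  'j' => row 1
  'j' => row 0
  'm' => row 1
  'e' => row 0
  'f' => row 1
  'i' => row 0
  'd' => row 1
  'd' => row 0
Rows:
  Row 0: "gjeid"
  Row 1: "jmfd"
First row length: 5

5


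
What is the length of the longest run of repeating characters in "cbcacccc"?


Input: "cbcacccc"
Scanning for longest run:
  Position 1 ('b'): new char, reset run to 1
  Position 2 ('c'): new char, reset run to 1
  Position 3 ('a'): new char, reset run to 1
  Position 4 ('c'): new char, reset run to 1
  Position 5 ('c'): continues run of 'c', length=2
  Position 6 ('c'): continues run of 'c', length=3
  Position 7 ('c'): continues run of 'c', length=4
Longest run: 'c' with length 4

4


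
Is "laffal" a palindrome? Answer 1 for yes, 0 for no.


Input: laffal
Reversed: laffal
  Compare pos 0 ('l') with pos 5 ('l'): match
  Compare pos 1 ('a') with pos 4 ('a'): match
  Compare pos 2 ('f') with pos 3 ('f'): match
Result: palindrome

1


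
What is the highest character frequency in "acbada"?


Input: acbada
Character counts:
  'a': 3
  'b': 1
  'c': 1
  'd': 1
Maximum frequency: 3

3


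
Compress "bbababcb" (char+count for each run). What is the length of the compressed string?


Input: bbababcb
Runs:
  'b' x 2 => "b2"
  'a' x 1 => "a1"
  'b' x 1 => "b1"
  'a' x 1 => "a1"
  'b' x 1 => "b1"
  'c' x 1 => "c1"
  'b' x 1 => "b1"
Compressed: "b2a1b1a1b1c1b1"
Compressed length: 14

14


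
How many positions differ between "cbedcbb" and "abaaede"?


Comparing "cbedcbb" and "abaaede" position by position:
  Position 0: 'c' vs 'a' => DIFFER
  Position 1: 'b' vs 'b' => same
  Position 2: 'e' vs 'a' => DIFFER
  Position 3: 'd' vs 'a' => DIFFER
  Position 4: 'c' vs 'e' => DIFFER
  Position 5: 'b' vs 'd' => DIFFER
  Position 6: 'b' vs 'e' => DIFFER
Positions that differ: 6

6


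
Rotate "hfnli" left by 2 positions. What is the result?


Input: "hfnli", rotate left by 2
First 2 characters: "hf"
Remaining characters: "nli"
Concatenate remaining + first: "nli" + "hf" = "nlihf"

nlihf


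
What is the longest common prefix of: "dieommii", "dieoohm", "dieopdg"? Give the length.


Words: dieommii, dieoohm, dieopdg
  Position 0: all 'd' => match
  Position 1: all 'i' => match
  Position 2: all 'e' => match
  Position 3: all 'o' => match
  Position 4: ('m', 'o', 'p') => mismatch, stop
LCP = "dieo" (length 4)

4


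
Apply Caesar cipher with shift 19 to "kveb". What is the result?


Caesar cipher: shift "kveb" by 19
  'k' (pos 10) + 19 = pos 3 = 'd'
  'v' (pos 21) + 19 = pos 14 = 'o'
  'e' (pos 4) + 19 = pos 23 = 'x'
  'b' (pos 1) + 19 = pos 20 = 'u'
Result: doxu

doxu


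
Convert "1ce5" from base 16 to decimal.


Input: "1ce5" in base 16
Positional expansion:
  Digit '1' (value 1) x 16^3 = 4096
  Digit 'c' (value 12) x 16^2 = 3072
  Digit 'e' (value 14) x 16^1 = 224
  Digit '5' (value 5) x 16^0 = 5
Sum = 7397

7397


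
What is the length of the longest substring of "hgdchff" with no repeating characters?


Input: "hgdchff"
Sliding window (track last position of each char):
  Position 0 ('h'): window [0,0] length 1 -- new best
  Position 1 ('g'): window [0,1] length 2 -- new best
  Position 2 ('d'): window [0,2] length 3 -- new best
  Position 3 ('c'): window [0,3] length 4 -- new best
  Position 4 ('h'): repeat (last at 0), move window start to 1
  Position 4 ('h'): window [1,4] length 4
  Position 5 ('f'): window [1,5] length 5 -- new best
  Position 6 ('f'): repeat (last at 5), move window start to 6
  Position 6 ('f'): window [6,6] length 1
Longest substring with no repeats: "gdchf" with length 5

5


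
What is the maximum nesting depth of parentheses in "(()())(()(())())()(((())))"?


Input: "(()())(()(())())()(((())))"
Tracking depth:
  Position 0 '(': depth becomes 1
  Position 1 '(': depth becomes 2
  Position 2 ')': depth becomes 1
  Position 3 '(': depth becomes 2
  Position 4 ')': depth becomes 1
  Position 5 ')': depth becomes 0
  Position 6 '(': depth becomes 1
  Position 7 '(': depth becomes 2
  Position 8 ')': depth becomes 1
  Position 9 '(': depth becomes 2
  Position 10 '(': depth becomes 3
  Position 11 ')': depth becomes 2
  Position 12 ')': depth becomes 1
  Position 13 '(': depth becomes 2
  Position 14 ')': depth becomes 1
  Position 15 ')': depth becomes 0
  Position 16 '(': depth becomes 1
  Position 17 ')': depth becomes 0
  Position 18 '(': depth becomes 1
  Position 19 '(': depth becomes 2
  Position 20 '(': depth becomes 3
  Position 21 '(': depth becomes 4
  Position 22 ')': depth becomes 3
  Position 23 ')': depth becomes 2
  Position 24 ')': depth becomes 1
  Position 25 ')': depth becomes 0
Maximum depth reached: 4

4


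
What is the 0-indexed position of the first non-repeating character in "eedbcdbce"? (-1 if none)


Input: eedbcdbce
Character frequencies:
  'b': 2
  'c': 2
  'd': 2
  'e': 3
Scanning left to right for freq == 1:
  Position 0 ('e'): freq=3, skip
  Position 1 ('e'): freq=3, skip
  Position 2 ('d'): freq=2, skip
  Position 3 ('b'): freq=2, skip
  Position 4 ('c'): freq=2, skip
  Position 5 ('d'): freq=2, skip
  Position 6 ('b'): freq=2, skip
  Position 7 ('c'): freq=2, skip
  Position 8 ('e'): freq=3, skip
  No unique character found => answer = -1

-1


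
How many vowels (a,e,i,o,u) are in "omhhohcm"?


Input: omhhohcm
Checking each character:
  'o' at position 0: vowel (running total: 1)
  'm' at position 1: consonant
  'h' at position 2: consonant
  'h' at position 3: consonant
  'o' at position 4: vowel (running total: 2)
  'h' at position 5: consonant
  'c' at position 6: consonant
  'm' at position 7: consonant
Total vowels: 2

2


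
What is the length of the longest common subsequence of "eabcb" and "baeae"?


LCS of "eabcb" and "baeae"
DP table:
           b    a    e    a    e
      0    0    0    0    0    0
  e   0    0    0    1    1    1
  a   0    0    1    1    2    2
  b   0    1    1    1    2    2
  c   0    1    1    1    2    2
  b   0    1    1    1    2    2
LCS length = dp[5][5] = 2

2


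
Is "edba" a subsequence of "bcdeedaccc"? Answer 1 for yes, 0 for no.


Check if "edba" is a subsequence of "bcdeedaccc"
Greedy scan:
  Position 0 ('b'): no match needed
  Position 1 ('c'): no match needed
  Position 2 ('d'): no match needed
  Position 3 ('e'): matches sub[0] = 'e'
  Position 4 ('e'): no match needed
  Position 5 ('d'): matches sub[1] = 'd'
  Position 6 ('a'): no match needed
  Position 7 ('c'): no match needed
  Position 8 ('c'): no match needed
  Position 9 ('c'): no match needed
Only matched 2/4 characters => not a subsequence

0


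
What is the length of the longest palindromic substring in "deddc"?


Input: "deddc"
Checking substrings for palindromes:
  [0:3] "ded" (len 3) => palindrome
  [2:4] "dd" (len 2) => palindrome
Longest palindromic substring: "ded" with length 3

3


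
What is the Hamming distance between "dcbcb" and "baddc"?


Comparing "dcbcb" and "baddc" position by position:
  Position 0: 'd' vs 'b' => differ
  Position 1: 'c' vs 'a' => differ
  Position 2: 'b' vs 'd' => differ
  Position 3: 'c' vs 'd' => differ
  Position 4: 'b' vs 'c' => differ
Total differences (Hamming distance): 5

5


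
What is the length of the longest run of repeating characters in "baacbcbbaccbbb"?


Input: "baacbcbbaccbbb"
Scanning for longest run:
  Position 1 ('a'): new char, reset run to 1
  Position 2 ('a'): continues run of 'a', length=2
  Position 3 ('c'): new char, reset run to 1
  Position 4 ('b'): new char, reset run to 1
  Position 5 ('c'): new char, reset run to 1
  Position 6 ('b'): new char, reset run to 1
  Position 7 ('b'): continues run of 'b', length=2
  Position 8 ('a'): new char, reset run to 1
  Position 9 ('c'): new char, reset run to 1
  Position 10 ('c'): continues run of 'c', length=2
  Position 11 ('b'): new char, reset run to 1
  Position 12 ('b'): continues run of 'b', length=2
  Position 13 ('b'): continues run of 'b', length=3
Longest run: 'b' with length 3

3


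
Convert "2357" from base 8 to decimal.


Input: "2357" in base 8
Positional expansion:
  Digit '2' (value 2) x 8^3 = 1024
  Digit '3' (value 3) x 8^2 = 192
  Digit '5' (value 5) x 8^1 = 40
  Digit '7' (value 7) x 8^0 = 7
Sum = 1263

1263


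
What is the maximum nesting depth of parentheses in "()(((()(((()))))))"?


Input: "()(((()(((()))))))"
Tracking depth:
  Position 0 '(': depth becomes 1
  Position 1 ')': depth becomes 0
  Position 2 '(': depth becomes 1
  Position 3 '(': depth becomes 2
  Position 4 '(': depth becomes 3
  Position 5 '(': depth becomes 4
  Position 6 ')': depth becomes 3
  Position 7 '(': depth becomes 4
  Position 8 '(': depth becomes 5
  Position 9 '(': depth becomes 6
  Position 10 '(': depth becomes 7
  Position 11 ')': depth becomes 6
  Position 12 ')': depth becomes 5
  Position 13 ')': depth becomes 4
  Position 14 ')': depth becomes 3
  Position 15 ')': depth becomes 2
  Position 16 ')': depth becomes 1
  Position 17 ')': depth becomes 0
Maximum depth reached: 7

7


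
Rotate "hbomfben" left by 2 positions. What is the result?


Input: "hbomfben", rotate left by 2
First 2 characters: "hb"
Remaining characters: "omfben"
Concatenate remaining + first: "omfben" + "hb" = "omfbenhb"

omfbenhb


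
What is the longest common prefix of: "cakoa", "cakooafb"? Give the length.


Words: cakoa, cakooafb
  Position 0: all 'c' => match
  Position 1: all 'a' => match
  Position 2: all 'k' => match
  Position 3: all 'o' => match
  Position 4: ('a', 'o') => mismatch, stop
LCP = "cako" (length 4)

4


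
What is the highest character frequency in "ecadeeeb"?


Input: ecadeeeb
Character counts:
  'a': 1
  'b': 1
  'c': 1
  'd': 1
  'e': 4
Maximum frequency: 4

4


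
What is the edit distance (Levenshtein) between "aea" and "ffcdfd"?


Computing edit distance: "aea" -> "ffcdfd"
DP table:
           f    f    c    d    f    d
      0    1    2    3    4    5    6
  a   1    1    2    3    4    5    6
  e   2    2    2    3    4    5    6
  a   3    3    3    3    4    5    6
Edit distance = dp[3][6] = 6

6


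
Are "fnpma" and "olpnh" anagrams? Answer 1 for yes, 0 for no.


Strings: "fnpma", "olpnh"
Sorted first:  afmnp
Sorted second: hlnop
Differ at position 0: 'a' vs 'h' => not anagrams

0


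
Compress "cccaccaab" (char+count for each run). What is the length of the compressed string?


Input: cccaccaab
Runs:
  'c' x 3 => "c3"
  'a' x 1 => "a1"
  'c' x 2 => "c2"
  'a' x 2 => "a2"
  'b' x 1 => "b1"
Compressed: "c3a1c2a2b1"
Compressed length: 10

10


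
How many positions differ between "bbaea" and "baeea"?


Comparing "bbaea" and "baeea" position by position:
  Position 0: 'b' vs 'b' => same
  Position 1: 'b' vs 'a' => DIFFER
  Position 2: 'a' vs 'e' => DIFFER
  Position 3: 'e' vs 'e' => same
  Position 4: 'a' vs 'a' => same
Positions that differ: 2

2


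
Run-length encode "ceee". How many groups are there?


Input: ceee
Scanning for consecutive runs:
  Group 1: 'c' x 1 (positions 0-0)
  Group 2: 'e' x 3 (positions 1-3)
Total groups: 2

2


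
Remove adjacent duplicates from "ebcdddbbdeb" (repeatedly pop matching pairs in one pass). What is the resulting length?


Input: ebcdddbbdeb
Stack-based adjacent duplicate removal:
  Read 'e': push. Stack: e
  Read 'b': push. Stack: eb
  Read 'c': push. Stack: ebc
  Read 'd': push. Stack: ebcd
  Read 'd': matches stack top 'd' => pop. Stack: ebc
  Read 'd': push. Stack: ebcd
  Read 'b': push. Stack: ebcdb
  Read 'b': matches stack top 'b' => pop. Stack: ebcd
  Read 'd': matches stack top 'd' => pop. Stack: ebc
  Read 'e': push. Stack: ebce
  Read 'b': push. Stack: ebceb
Final stack: "ebceb" (length 5)

5


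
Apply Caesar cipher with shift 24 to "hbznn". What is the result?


Caesar cipher: shift "hbznn" by 24
  'h' (pos 7) + 24 = pos 5 = 'f'
  'b' (pos 1) + 24 = pos 25 = 'z'
  'z' (pos 25) + 24 = pos 23 = 'x'
  'n' (pos 13) + 24 = pos 11 = 'l'
  'n' (pos 13) + 24 = pos 11 = 'l'
Result: fzxll

fzxll


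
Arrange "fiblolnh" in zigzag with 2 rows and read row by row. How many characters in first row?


Zigzag "fiblolnh" into 2 rows:
Placing characters:
  'f' => row 0
  'i' => row 1
  'b' => row 0
  'l' => row 1
  'o' => row 0
  'l' => row 1
  'n' => row 0
  'h' => row 1
Rows:
  Row 0: "fbon"
  Row 1: "illh"
First row length: 4

4


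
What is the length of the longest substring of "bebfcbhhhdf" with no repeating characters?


Input: "bebfcbhhhdf"
Sliding window (track last position of each char):
  Position 0 ('b'): window [0,0] length 1 -- new best
  Position 1 ('e'): window [0,1] length 2 -- new best
  Position 2 ('b'): repeat (last at 0), move window start to 1
  Position 2 ('b'): window [1,2] length 2
  Position 3 ('f'): window [1,3] length 3 -- new best
  Position 4 ('c'): window [1,4] length 4 -- new best
  Position 5 ('b'): repeat (last at 2), move window start to 3
  Position 5 ('b'): window [3,5] length 3
  Position 6 ('h'): window [3,6] length 4
  Position 7 ('h'): repeat (last at 6), move window start to 7
  Position 7 ('h'): window [7,7] length 1
  Position 8 ('h'): repeat (last at 7), move window start to 8
  Position 8 ('h'): window [8,8] length 1
  Position 9 ('d'): window [8,9] length 2
  Position 10 ('f'): window [8,10] length 3
Longest substring with no repeats: "ebfc" with length 4

4


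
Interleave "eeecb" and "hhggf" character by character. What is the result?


Interleaving "eeecb" and "hhggf":
  Position 0: 'e' from first, 'h' from second => "eh"
  Position 1: 'e' from first, 'h' from second => "eh"
  Position 2: 'e' from first, 'g' from second => "eg"
  Position 3: 'c' from first, 'g' from second => "cg"
  Position 4: 'b' from first, 'f' from second => "bf"
Result: ehehegcgbf

ehehegcgbf


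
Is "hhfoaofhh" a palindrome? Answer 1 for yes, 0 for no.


Input: hhfoaofhh
Reversed: hhfoaofhh
  Compare pos 0 ('h') with pos 8 ('h'): match
  Compare pos 1 ('h') with pos 7 ('h'): match
  Compare pos 2 ('f') with pos 6 ('f'): match
  Compare pos 3 ('o') with pos 5 ('o'): match
Result: palindrome

1


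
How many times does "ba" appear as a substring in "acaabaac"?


Searching for "ba" in "acaabaac"
Scanning each position:
  Position 0: "ac" => no
  Position 1: "ca" => no
  Position 2: "aa" => no
  Position 3: "ab" => no
  Position 4: "ba" => MATCH
  Position 5: "aa" => no
  Position 6: "ac" => no
Total occurrences: 1

1


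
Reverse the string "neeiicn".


Input: neeiicn
Reading characters right to left:
  Position 6: 'n'
  Position 5: 'c'
  Position 4: 'i'
  Position 3: 'i'
  Position 2: 'e'
  Position 1: 'e'
  Position 0: 'n'
Reversed: nciieen

nciieen


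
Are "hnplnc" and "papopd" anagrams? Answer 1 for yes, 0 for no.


Strings: "hnplnc", "papopd"
Sorted first:  chlnnp
Sorted second: adoppp
Differ at position 0: 'c' vs 'a' => not anagrams

0


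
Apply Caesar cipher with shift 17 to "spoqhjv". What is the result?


Caesar cipher: shift "spoqhjv" by 17
  's' (pos 18) + 17 = pos 9 = 'j'
  'p' (pos 15) + 17 = pos 6 = 'g'
  'o' (pos 14) + 17 = pos 5 = 'f'
  'q' (pos 16) + 17 = pos 7 = 'h'
  'h' (pos 7) + 17 = pos 24 = 'y'
  'j' (pos 9) + 17 = pos 0 = 'a'
  'v' (pos 21) + 17 = pos 12 = 'm'
Result: jgfhyam

jgfhyam


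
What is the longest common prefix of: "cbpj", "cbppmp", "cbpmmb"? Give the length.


Words: cbpj, cbppmp, cbpmmb
  Position 0: all 'c' => match
  Position 1: all 'b' => match
  Position 2: all 'p' => match
  Position 3: ('j', 'p', 'm') => mismatch, stop
LCP = "cbp" (length 3)

3


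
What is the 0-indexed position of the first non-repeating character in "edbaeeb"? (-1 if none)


Input: edbaeeb
Character frequencies:
  'a': 1
  'b': 2
  'd': 1
  'e': 3
Scanning left to right for freq == 1:
  Position 0 ('e'): freq=3, skip
  Position 1 ('d'): unique! => answer = 1

1


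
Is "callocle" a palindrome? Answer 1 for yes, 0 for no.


Input: callocle
Reversed: elcollac
  Compare pos 0 ('c') with pos 7 ('e'): MISMATCH
  Compare pos 1 ('a') with pos 6 ('l'): MISMATCH
  Compare pos 2 ('l') with pos 5 ('c'): MISMATCH
  Compare pos 3 ('l') with pos 4 ('o'): MISMATCH
Result: not a palindrome

0


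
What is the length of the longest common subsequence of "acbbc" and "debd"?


LCS of "acbbc" and "debd"
DP table:
           d    e    b    d
      0    0    0    0    0
  a   0    0    0    0    0
  c   0    0    0    0    0
  b   0    0    0    1    1
  b   0    0    0    1    1
  c   0    0    0    1    1
LCS length = dp[5][4] = 1

1


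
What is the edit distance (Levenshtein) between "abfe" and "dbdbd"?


Computing edit distance: "abfe" -> "dbdbd"
DP table:
           d    b    d    b    d
      0    1    2    3    4    5
  a   1    1    2    3    4    5
  b   2    2    1    2    3    4
  f   3    3    2    2    3    4
  e   4    4    3    3    3    4
Edit distance = dp[4][5] = 4

4


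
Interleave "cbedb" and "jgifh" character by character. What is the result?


Interleaving "cbedb" and "jgifh":
  Position 0: 'c' from first, 'j' from second => "cj"
  Position 1: 'b' from first, 'g' from second => "bg"
  Position 2: 'e' from first, 'i' from second => "ei"
  Position 3: 'd' from first, 'f' from second => "df"
  Position 4: 'b' from first, 'h' from second => "bh"
Result: cjbgeidfbh

cjbgeidfbh


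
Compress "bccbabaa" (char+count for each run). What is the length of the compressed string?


Input: bccbabaa
Runs:
  'b' x 1 => "b1"
  'c' x 2 => "c2"
  'b' x 1 => "b1"
  'a' x 1 => "a1"
  'b' x 1 => "b1"
  'a' x 2 => "a2"
Compressed: "b1c2b1a1b1a2"
Compressed length: 12

12


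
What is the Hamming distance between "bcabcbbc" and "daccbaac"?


Comparing "bcabcbbc" and "daccbaac" position by position:
  Position 0: 'b' vs 'd' => differ
  Position 1: 'c' vs 'a' => differ
  Position 2: 'a' vs 'c' => differ
  Position 3: 'b' vs 'c' => differ
  Position 4: 'c' vs 'b' => differ
  Position 5: 'b' vs 'a' => differ
  Position 6: 'b' vs 'a' => differ
  Position 7: 'c' vs 'c' => same
Total differences (Hamming distance): 7

7


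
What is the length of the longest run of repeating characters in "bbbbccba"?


Input: "bbbbccba"
Scanning for longest run:
  Position 1 ('b'): continues run of 'b', length=2
  Position 2 ('b'): continues run of 'b', length=3
  Position 3 ('b'): continues run of 'b', length=4
  Position 4 ('c'): new char, reset run to 1
  Position 5 ('c'): continues run of 'c', length=2
  Position 6 ('b'): new char, reset run to 1
  Position 7 ('a'): new char, reset run to 1
Longest run: 'b' with length 4

4


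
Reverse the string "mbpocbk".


Input: mbpocbk
Reading characters right to left:
  Position 6: 'k'
  Position 5: 'b'
  Position 4: 'c'
  Position 3: 'o'
  Position 2: 'p'
  Position 1: 'b'
  Position 0: 'm'
Reversed: kbcopbm

kbcopbm


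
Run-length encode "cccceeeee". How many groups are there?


Input: cccceeeee
Scanning for consecutive runs:
  Group 1: 'c' x 4 (positions 0-3)
  Group 2: 'e' x 5 (positions 4-8)
Total groups: 2

2


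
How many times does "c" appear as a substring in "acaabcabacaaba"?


Searching for "c" in "acaabcabacaaba"
Scanning each position:
  Position 0: "a" => no
  Position 1: "c" => MATCH
  Position 2: "a" => no
  Position 3: "a" => no
  Position 4: "b" => no
  Position 5: "c" => MATCH
  Position 6: "a" => no
  Position 7: "b" => no
  Position 8: "a" => no
  Position 9: "c" => MATCH
  Position 10: "a" => no
  Position 11: "a" => no
  Position 12: "b" => no
  Position 13: "a" => no
Total occurrences: 3

3


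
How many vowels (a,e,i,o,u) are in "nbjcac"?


Input: nbjcac
Checking each character:
  'n' at position 0: consonant
  'b' at position 1: consonant
  'j' at position 2: consonant
  'c' at position 3: consonant
  'a' at position 4: vowel (running total: 1)
  'c' at position 5: consonant
Total vowels: 1

1


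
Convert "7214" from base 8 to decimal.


Input: "7214" in base 8
Positional expansion:
  Digit '7' (value 7) x 8^3 = 3584
  Digit '2' (value 2) x 8^2 = 128
  Digit '1' (value 1) x 8^1 = 8
  Digit '4' (value 4) x 8^0 = 4
Sum = 3724

3724


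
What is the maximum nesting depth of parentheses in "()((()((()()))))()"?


Input: "()((()((()()))))()"
Tracking depth:
  Position 0 '(': depth becomes 1
  Position 1 ')': depth becomes 0
  Position 2 '(': depth becomes 1
  Position 3 '(': depth becomes 2
  Position 4 '(': depth becomes 3
  Position 5 ')': depth becomes 2
  Position 6 '(': depth becomes 3
  Position 7 '(': depth becomes 4
  Position 8 '(': depth becomes 5
  Position 9 ')': depth becomes 4
  Position 10 '(': depth becomes 5
  Position 11 ')': depth becomes 4
  Position 12 ')': depth becomes 3
  Position 13 ')': depth becomes 2
  Position 14 ')': depth becomes 1
  Position 15 ')': depth becomes 0
  Position 16 '(': depth becomes 1
  Position 17 ')': depth becomes 0
Maximum depth reached: 5

5


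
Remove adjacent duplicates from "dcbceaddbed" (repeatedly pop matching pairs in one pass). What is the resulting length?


Input: dcbceaddbed
Stack-based adjacent duplicate removal:
  Read 'd': push. Stack: d
  Read 'c': push. Stack: dc
  Read 'b': push. Stack: dcb
  Read 'c': push. Stack: dcbc
  Read 'e': push. Stack: dcbce
  Read 'a': push. Stack: dcbcea
  Read 'd': push. Stack: dcbcead
  Read 'd': matches stack top 'd' => pop. Stack: dcbcea
  Read 'b': push. Stack: dcbceab
  Read 'e': push. Stack: dcbceabe
  Read 'd': push. Stack: dcbceabed
Final stack: "dcbceabed" (length 9)

9


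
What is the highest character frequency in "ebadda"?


Input: ebadda
Character counts:
  'a': 2
  'b': 1
  'd': 2
  'e': 1
Maximum frequency: 2

2


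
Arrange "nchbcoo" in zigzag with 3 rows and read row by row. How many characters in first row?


Zigzag "nchbcoo" into 3 rows:
Placing characters:
  'n' => row 0
  'c' => row 1
  'h' => row 2
  'b' => row 1
  'c' => row 0
  'o' => row 1
  'o' => row 2
Rows:
  Row 0: "nc"
  Row 1: "cbo"
  Row 2: "ho"
First row length: 2

2


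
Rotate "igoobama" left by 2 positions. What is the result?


Input: "igoobama", rotate left by 2
First 2 characters: "ig"
Remaining characters: "oobama"
Concatenate remaining + first: "oobama" + "ig" = "oobamaig"

oobamaig


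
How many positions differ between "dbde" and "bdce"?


Comparing "dbde" and "bdce" position by position:
  Position 0: 'd' vs 'b' => DIFFER
  Position 1: 'b' vs 'd' => DIFFER
  Position 2: 'd' vs 'c' => DIFFER
  Position 3: 'e' vs 'e' => same
Positions that differ: 3

3


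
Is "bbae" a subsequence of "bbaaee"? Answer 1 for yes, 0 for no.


Check if "bbae" is a subsequence of "bbaaee"
Greedy scan:
  Position 0 ('b'): matches sub[0] = 'b'
  Position 1 ('b'): matches sub[1] = 'b'
  Position 2 ('a'): matches sub[2] = 'a'
  Position 3 ('a'): no match needed
  Position 4 ('e'): matches sub[3] = 'e'
  Position 5 ('e'): no match needed
All 4 characters matched => is a subsequence

1


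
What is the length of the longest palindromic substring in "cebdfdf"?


Input: "cebdfdf"
Checking substrings for palindromes:
  [3:6] "dfd" (len 3) => palindrome
  [4:7] "fdf" (len 3) => palindrome
Longest palindromic substring: "dfd" with length 3

3


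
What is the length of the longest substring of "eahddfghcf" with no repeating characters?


Input: "eahddfghcf"
Sliding window (track last position of each char):
  Position 0 ('e'): window [0,0] length 1 -- new best
  Position 1 ('a'): window [0,1] length 2 -- new best
  Position 2 ('h'): window [0,2] length 3 -- new best
  Position 3 ('d'): window [0,3] length 4 -- new best
  Position 4 ('d'): repeat (last at 3), move window start to 4
  Position 4 ('d'): window [4,4] length 1
  Position 5 ('f'): window [4,5] length 2
  Position 6 ('g'): window [4,6] length 3
  Position 7 ('h'): window [4,7] length 4
  Position 8 ('c'): window [4,8] length 5 -- new best
  Position 9 ('f'): repeat (last at 5), move window start to 6
  Position 9 ('f'): window [6,9] length 4
Longest substring with no repeats: "dfghc" with length 5

5


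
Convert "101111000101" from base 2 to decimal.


Input: "101111000101" in base 2
Positional expansion:
  Digit '1' (value 1) x 2^11 = 2048
  Digit '0' (value 0) x 2^10 = 0
  Digit '1' (value 1) x 2^9 = 512
  Digit '1' (value 1) x 2^8 = 256
  Digit '1' (value 1) x 2^7 = 128
  Digit '1' (value 1) x 2^6 = 64
  Digit '0' (value 0) x 2^5 = 0
  Digit '0' (value 0) x 2^4 = 0
  Digit '0' (value 0) x 2^3 = 0
  Digit '1' (value 1) x 2^2 = 4
  Digit '0' (value 0) x 2^1 = 0
  Digit '1' (value 1) x 2^0 = 1
Sum = 3013

3013


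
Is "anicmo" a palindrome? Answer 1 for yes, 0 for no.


Input: anicmo
Reversed: omcina
  Compare pos 0 ('a') with pos 5 ('o'): MISMATCH
  Compare pos 1 ('n') with pos 4 ('m'): MISMATCH
  Compare pos 2 ('i') with pos 3 ('c'): MISMATCH
Result: not a palindrome

0


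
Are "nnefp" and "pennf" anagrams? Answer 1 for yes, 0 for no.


Strings: "nnefp", "pennf"
Sorted first:  efnnp
Sorted second: efnnp
Sorted forms match => anagrams

1


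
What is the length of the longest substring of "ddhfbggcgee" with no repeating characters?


Input: "ddhfbggcgee"
Sliding window (track last position of each char):
  Position 0 ('d'): window [0,0] length 1 -- new best
  Position 1 ('d'): repeat (last at 0), move window start to 1
  Position 1 ('d'): window [1,1] length 1
  Position 2 ('h'): window [1,2] length 2 -- new best
  Position 3 ('f'): window [1,3] length 3 -- new best
  Position 4 ('b'): window [1,4] length 4 -- new best
  Position 5 ('g'): window [1,5] length 5 -- new best
  Position 6 ('g'): repeat (last at 5), move window start to 6
  Position 6 ('g'): window [6,6] length 1
  Position 7 ('c'): window [6,7] length 2
  Position 8 ('g'): repeat (last at 6), move window start to 7
  Position 8 ('g'): window [7,8] length 2
  Position 9 ('e'): window [7,9] length 3
  Position 10 ('e'): repeat (last at 9), move window start to 10
  Position 10 ('e'): window [10,10] length 1
Longest substring with no repeats: "dhfbg" with length 5

5


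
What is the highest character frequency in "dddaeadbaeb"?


Input: dddaeadbaeb
Character counts:
  'a': 3
  'b': 2
  'd': 4
  'e': 2
Maximum frequency: 4

4


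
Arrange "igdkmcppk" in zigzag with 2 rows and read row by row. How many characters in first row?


Zigzag "igdkmcppk" into 2 rows:
Placing characters:
  'i' => row 0
  'g' => row 1
  'd' => row 0
  'k' => row 1
  'm' => row 0
  'c' => row 1
  'p' => row 0
  'p' => row 1
  'k' => row 0
Rows:
  Row 0: "idmpk"
  Row 1: "gkcp"
First row length: 5

5


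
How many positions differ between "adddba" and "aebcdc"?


Comparing "adddba" and "aebcdc" position by position:
  Position 0: 'a' vs 'a' => same
  Position 1: 'd' vs 'e' => DIFFER
  Position 2: 'd' vs 'b' => DIFFER
  Position 3: 'd' vs 'c' => DIFFER
  Position 4: 'b' vs 'd' => DIFFER
  Position 5: 'a' vs 'c' => DIFFER
Positions that differ: 5

5


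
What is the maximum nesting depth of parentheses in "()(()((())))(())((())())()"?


Input: "()(()((())))(())((())())()"
Tracking depth:
  Position 0 '(': depth becomes 1
  Position 1 ')': depth becomes 0
  Position 2 '(': depth becomes 1
  Position 3 '(': depth becomes 2
  Position 4 ')': depth becomes 1
  Position 5 '(': depth becomes 2
  Position 6 '(': depth becomes 3
  Position 7 '(': depth becomes 4
  Position 8 ')': depth becomes 3
  Position 9 ')': depth becomes 2
  Position 10 ')': depth becomes 1
  Position 11 ')': depth becomes 0
  Position 12 '(': depth becomes 1
  Position 13 '(': depth becomes 2
  Position 14 ')': depth becomes 1
  Position 15 ')': depth becomes 0
  Position 16 '(': depth becomes 1
  Position 17 '(': depth becomes 2
  Position 18 '(': depth becomes 3
  Position 19 ')': depth becomes 2
  Position 20 ')': depth becomes 1
  Position 21 '(': depth becomes 2
  Position 22 ')': depth becomes 1
  Position 23 ')': depth becomes 0
  Position 24 '(': depth becomes 1
  Position 25 ')': depth becomes 0
Maximum depth reached: 4

4


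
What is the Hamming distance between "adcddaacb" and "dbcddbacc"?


Comparing "adcddaacb" and "dbcddbacc" position by position:
  Position 0: 'a' vs 'd' => differ
  Position 1: 'd' vs 'b' => differ
  Position 2: 'c' vs 'c' => same
  Position 3: 'd' vs 'd' => same
  Position 4: 'd' vs 'd' => same
  Position 5: 'a' vs 'b' => differ
  Position 6: 'a' vs 'a' => same
  Position 7: 'c' vs 'c' => same
  Position 8: 'b' vs 'c' => differ
Total differences (Hamming distance): 4

4


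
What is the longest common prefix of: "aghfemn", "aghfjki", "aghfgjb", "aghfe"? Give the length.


Words: aghfemn, aghfjki, aghfgjb, aghfe
  Position 0: all 'a' => match
  Position 1: all 'g' => match
  Position 2: all 'h' => match
  Position 3: all 'f' => match
  Position 4: ('e', 'j', 'g', 'e') => mismatch, stop
LCP = "aghf" (length 4)

4


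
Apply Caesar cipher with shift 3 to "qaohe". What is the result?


Caesar cipher: shift "qaohe" by 3
  'q' (pos 16) + 3 = pos 19 = 't'
  'a' (pos 0) + 3 = pos 3 = 'd'
  'o' (pos 14) + 3 = pos 17 = 'r'
  'h' (pos 7) + 3 = pos 10 = 'k'
  'e' (pos 4) + 3 = pos 7 = 'h'
Result: tdrkh

tdrkh


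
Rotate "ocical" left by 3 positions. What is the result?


Input: "ocical", rotate left by 3
First 3 characters: "oci"
Remaining characters: "cal"
Concatenate remaining + first: "cal" + "oci" = "caloci"

caloci


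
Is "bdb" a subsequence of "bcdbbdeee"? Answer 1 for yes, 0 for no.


Check if "bdb" is a subsequence of "bcdbbdeee"
Greedy scan:
  Position 0 ('b'): matches sub[0] = 'b'
  Position 1 ('c'): no match needed
  Position 2 ('d'): matches sub[1] = 'd'
  Position 3 ('b'): matches sub[2] = 'b'
  Position 4 ('b'): no match needed
  Position 5 ('d'): no match needed
  Position 6 ('e'): no match needed
  Position 7 ('e'): no match needed
  Position 8 ('e'): no match needed
All 3 characters matched => is a subsequence

1


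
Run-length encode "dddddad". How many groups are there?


Input: dddddad
Scanning for consecutive runs:
  Group 1: 'd' x 5 (positions 0-4)
  Group 2: 'a' x 1 (positions 5-5)
  Group 3: 'd' x 1 (positions 6-6)
Total groups: 3

3


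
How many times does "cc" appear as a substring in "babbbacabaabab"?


Searching for "cc" in "babbbacabaabab"
Scanning each position:
  Position 0: "ba" => no
  Position 1: "ab" => no
  Position 2: "bb" => no
  Position 3: "bb" => no
  Position 4: "ba" => no
  Position 5: "ac" => no
  Position 6: "ca" => no
  Position 7: "ab" => no
  Position 8: "ba" => no
  Position 9: "aa" => no
  Position 10: "ab" => no
  Position 11: "ba" => no
  Position 12: "ab" => no
Total occurrences: 0

0


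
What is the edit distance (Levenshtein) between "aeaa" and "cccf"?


Computing edit distance: "aeaa" -> "cccf"
DP table:
           c    c    c    f
      0    1    2    3    4
  a   1    1    2    3    4
  e   2    2    2    3    4
  a   3    3    3    3    4
  a   4    4    4    4    4
Edit distance = dp[4][4] = 4

4


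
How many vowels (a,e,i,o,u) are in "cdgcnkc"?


Input: cdgcnkc
Checking each character:
  'c' at position 0: consonant
  'd' at position 1: consonant
  'g' at position 2: consonant
  'c' at position 3: consonant
  'n' at position 4: consonant
  'k' at position 5: consonant
  'c' at position 6: consonant
Total vowels: 0

0


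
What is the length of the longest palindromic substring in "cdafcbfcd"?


Input: "cdafcbfcd"
Checking substrings for palindromes:
  No multi-char palindromic substrings found
Longest palindromic substring: "c" with length 1

1


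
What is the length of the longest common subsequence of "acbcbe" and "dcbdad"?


LCS of "acbcbe" and "dcbdad"
DP table:
           d    c    b    d    a    d
      0    0    0    0    0    0    0
  a   0    0    0    0    0    1    1
  c   0    0    1    1    1    1    1
  b   0    0    1    2    2    2    2
  c   0    0    1    2    2    2    2
  b   0    0    1    2    2    2    2
  e   0    0    1    2    2    2    2
LCS length = dp[6][6] = 2

2


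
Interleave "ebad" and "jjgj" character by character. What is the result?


Interleaving "ebad" and "jjgj":
  Position 0: 'e' from first, 'j' from second => "ej"
  Position 1: 'b' from first, 'j' from second => "bj"
  Position 2: 'a' from first, 'g' from second => "ag"
  Position 3: 'd' from first, 'j' from second => "dj"
Result: ejbjagdj

ejbjagdj


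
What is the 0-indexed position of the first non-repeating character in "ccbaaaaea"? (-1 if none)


Input: ccbaaaaea
Character frequencies:
  'a': 5
  'b': 1
  'c': 2
  'e': 1
Scanning left to right for freq == 1:
  Position 0 ('c'): freq=2, skip
  Position 1 ('c'): freq=2, skip
  Position 2 ('b'): unique! => answer = 2

2


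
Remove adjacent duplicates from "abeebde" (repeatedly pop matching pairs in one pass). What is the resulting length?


Input: abeebde
Stack-based adjacent duplicate removal:
  Read 'a': push. Stack: a
  Read 'b': push. Stack: ab
  Read 'e': push. Stack: abe
  Read 'e': matches stack top 'e' => pop. Stack: ab
  Read 'b': matches stack top 'b' => pop. Stack: a
  Read 'd': push. Stack: ad
  Read 'e': push. Stack: ade
Final stack: "ade" (length 3)

3


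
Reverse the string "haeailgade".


Input: haeailgade
Reading characters right to left:
  Position 9: 'e'
  Position 8: 'd'
  Position 7: 'a'
  Position 6: 'g'
  Position 5: 'l'
  Position 4: 'i'
  Position 3: 'a'
  Position 2: 'e'
  Position 1: 'a'
  Position 0: 'h'
Reversed: edagliaeah

edagliaeah


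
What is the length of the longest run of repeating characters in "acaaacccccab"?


Input: "acaaacccccab"
Scanning for longest run:
  Position 1 ('c'): new char, reset run to 1
  Position 2 ('a'): new char, reset run to 1
  Position 3 ('a'): continues run of 'a', length=2
  Position 4 ('a'): continues run of 'a', length=3
  Position 5 ('c'): new char, reset run to 1
  Position 6 ('c'): continues run of 'c', length=2
  Position 7 ('c'): continues run of 'c', length=3
  Position 8 ('c'): continues run of 'c', length=4
  Position 9 ('c'): continues run of 'c', length=5
  Position 10 ('a'): new char, reset run to 1
  Position 11 ('b'): new char, reset run to 1
Longest run: 'c' with length 5

5


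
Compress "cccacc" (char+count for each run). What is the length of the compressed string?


Input: cccacc
Runs:
  'c' x 3 => "c3"
  'a' x 1 => "a1"
  'c' x 2 => "c2"
Compressed: "c3a1c2"
Compressed length: 6

6


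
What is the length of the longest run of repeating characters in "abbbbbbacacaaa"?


Input: "abbbbbbacacaaa"
Scanning for longest run:
  Position 1 ('b'): new char, reset run to 1
  Position 2 ('b'): continues run of 'b', length=2
  Position 3 ('b'): continues run of 'b', length=3
  Position 4 ('b'): continues run of 'b', length=4
  Position 5 ('b'): continues run of 'b', length=5
  Position 6 ('b'): continues run of 'b', length=6
  Position 7 ('a'): new char, reset run to 1
  Position 8 ('c'): new char, reset run to 1
  Position 9 ('a'): new char, reset run to 1
  Position 10 ('c'): new char, reset run to 1
  Position 11 ('a'): new char, reset run to 1
  Position 12 ('a'): continues run of 'a', length=2
  Position 13 ('a'): continues run of 'a', length=3
Longest run: 'b' with length 6

6
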